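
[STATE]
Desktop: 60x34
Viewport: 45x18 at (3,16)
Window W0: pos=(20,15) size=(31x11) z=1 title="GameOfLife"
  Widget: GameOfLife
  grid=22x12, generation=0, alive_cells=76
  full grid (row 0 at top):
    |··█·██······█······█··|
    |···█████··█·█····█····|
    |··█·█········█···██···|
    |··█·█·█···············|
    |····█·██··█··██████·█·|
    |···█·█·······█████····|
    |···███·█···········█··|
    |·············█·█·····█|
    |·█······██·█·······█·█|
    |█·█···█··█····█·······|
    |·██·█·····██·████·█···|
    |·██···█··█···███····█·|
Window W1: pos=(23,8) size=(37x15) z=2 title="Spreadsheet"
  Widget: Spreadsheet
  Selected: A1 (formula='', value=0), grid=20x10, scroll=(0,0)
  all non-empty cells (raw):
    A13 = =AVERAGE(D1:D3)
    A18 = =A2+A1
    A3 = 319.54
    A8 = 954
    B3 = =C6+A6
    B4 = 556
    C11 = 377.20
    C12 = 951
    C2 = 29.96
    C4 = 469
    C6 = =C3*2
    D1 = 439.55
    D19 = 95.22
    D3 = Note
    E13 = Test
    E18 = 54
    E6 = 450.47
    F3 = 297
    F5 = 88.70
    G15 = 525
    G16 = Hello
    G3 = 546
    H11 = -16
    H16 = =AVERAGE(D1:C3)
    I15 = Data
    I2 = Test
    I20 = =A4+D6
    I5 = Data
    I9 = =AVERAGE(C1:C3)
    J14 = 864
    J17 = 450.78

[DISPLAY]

                 ┃ G┃  3   319.54       0    
                 ┠──┃  4        0     556    
                 ┃Ge┃  5        0       0    
                 ┃··┃  6        0       0    
                 ┃··┃  7        0       0    
                 ┃··┃  8      954       0    
                 ┃··┗━━━━━━━━━━━━━━━━━━━━━━━━
                 ┃·············█·█·····█     
                 ┃·█······██·█·······█·█     
                 ┗━━━━━━━━━━━━━━━━━━━━━━━━━━━
                                             
                                             
                                             
                                             
                                             
                                             
                                             
                                             


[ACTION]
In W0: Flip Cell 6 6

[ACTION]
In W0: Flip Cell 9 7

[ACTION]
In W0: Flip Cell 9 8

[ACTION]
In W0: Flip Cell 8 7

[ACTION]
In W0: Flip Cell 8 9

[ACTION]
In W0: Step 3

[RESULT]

                 ┃ G┃  3   319.54       0    
                 ┠──┃  4        0     556    
                 ┃Ge┃  5        0       0    
                 ┃··┃  6        0       0    
                 ┃··┃  7        0       0    
                 ┃··┃  8      954       0    
                 ┃··┗━━━━━━━━━━━━━━━━━━━━━━━━
                 ┃·········█············     
                 ┃·██·█····██·█·██······     
                 ┗━━━━━━━━━━━━━━━━━━━━━━━━━━━
                                             
                                             
                                             
                                             
                                             
                                             
                                             
                                             


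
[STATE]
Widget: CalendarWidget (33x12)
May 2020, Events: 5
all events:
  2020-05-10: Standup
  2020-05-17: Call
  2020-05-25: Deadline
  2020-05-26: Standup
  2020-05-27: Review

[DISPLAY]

             May 2020            
Mo Tu We Th Fr Sa Su             
             1  2  3             
 4  5  6  7  8  9 10*            
11 12 13 14 15 16 17*            
18 19 20 21 22 23 24             
25* 26* 27* 28 29 30 31          
                                 
                                 
                                 
                                 
                                 


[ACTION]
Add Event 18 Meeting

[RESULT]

             May 2020            
Mo Tu We Th Fr Sa Su             
             1  2  3             
 4  5  6  7  8  9 10*            
11 12 13 14 15 16 17*            
18* 19 20 21 22 23 24            
25* 26* 27* 28 29 30 31          
                                 
                                 
                                 
                                 
                                 


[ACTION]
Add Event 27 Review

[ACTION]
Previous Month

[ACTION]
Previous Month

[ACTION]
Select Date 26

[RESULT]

            March 2020           
Mo Tu We Th Fr Sa Su             
                   1             
 2  3  4  5  6  7  8             
 9 10 11 12 13 14 15             
16 17 18 19 20 21 22             
23 24 25 [26] 27 28 29           
30 31                            
                                 
                                 
                                 
                                 


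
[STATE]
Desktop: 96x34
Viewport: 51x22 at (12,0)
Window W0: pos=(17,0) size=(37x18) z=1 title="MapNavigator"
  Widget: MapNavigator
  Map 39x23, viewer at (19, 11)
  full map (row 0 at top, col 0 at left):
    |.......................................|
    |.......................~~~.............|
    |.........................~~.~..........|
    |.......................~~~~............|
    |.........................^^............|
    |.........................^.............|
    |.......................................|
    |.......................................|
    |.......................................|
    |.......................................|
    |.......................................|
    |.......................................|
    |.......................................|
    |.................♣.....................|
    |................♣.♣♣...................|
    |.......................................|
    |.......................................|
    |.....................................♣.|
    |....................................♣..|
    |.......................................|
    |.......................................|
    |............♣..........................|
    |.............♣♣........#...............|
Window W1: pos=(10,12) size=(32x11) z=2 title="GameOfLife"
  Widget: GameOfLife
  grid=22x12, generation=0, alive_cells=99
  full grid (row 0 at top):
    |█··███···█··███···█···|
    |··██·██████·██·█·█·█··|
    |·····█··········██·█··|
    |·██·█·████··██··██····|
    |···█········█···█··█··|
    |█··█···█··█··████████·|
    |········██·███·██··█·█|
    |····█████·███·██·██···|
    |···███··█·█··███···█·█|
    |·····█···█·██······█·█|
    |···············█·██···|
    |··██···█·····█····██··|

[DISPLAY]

     ┏━━━━━━━━━━━━━━━━━━━━━━━━━━━━━━━━━━━┓         
     ┃ MapNavigator                      ┃         
     ┠───────────────────────────────────┨         
     ┃.......................^^..........┃         
     ┃.......................^...........┃         
     ┃...................................┃         
     ┃...................................┃         
     ┃...................................┃         
     ┃...................................┃         
     ┃...................................┃         
     ┃.................@.................┃         
     ┃...................................┃         
━━━━━━━━━━━━━━━━━━━━━━━━━━━━━┓...........┃         
GameOfLife                   ┃...........┃         
─────────────────────────────┨...........┃         
en: 0                        ┃...........┃         
██·█·████··██··██····        ┃...........┃         
··█········█···█··█··        ┃━━━━━━━━━━━┛         
··█···█··█··████████·        ┃                     
·······██·███·██··█·█        ┃                     
···█████·███·██·██···        ┃                     
··███··█·█··███···█·█        ┃                     


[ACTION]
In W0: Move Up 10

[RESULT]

     ┏━━━━━━━━━━━━━━━━━━━━━━━━━━━━━━━━━━━┓         
     ┃ MapNavigator                      ┃         
     ┠───────────────────────────────────┨         
     ┃                                   ┃         
     ┃                                   ┃         
     ┃                                   ┃         
     ┃                                   ┃         
     ┃                                   ┃         
     ┃                                   ┃         
     ┃...................................┃         
     ┃.................@...~~~...........┃         
     ┃.......................~~.~........┃         
━━━━━━━━━━━━━━━━━━━━━━━━━━━━━┓~..........┃         
GameOfLife                   ┃^..........┃         
─────────────────────────────┨...........┃         
en: 0                        ┃...........┃         
██·█·████··██··██····        ┃...........┃         
··█········█···█··█··        ┃━━━━━━━━━━━┛         
··█···█··█··████████·        ┃                     
·······██·███·██··█·█        ┃                     
···█████·███·██·██···        ┃                     
··███··█·█··███···█·█        ┃                     


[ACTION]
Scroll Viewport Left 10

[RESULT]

               ┏━━━━━━━━━━━━━━━━━━━━━━━━━━━━━━━━━━━
               ┃ MapNavigator                      
               ┠───────────────────────────────────
               ┃                                   
               ┃                                   
               ┃                                   
               ┃                                   
               ┃                                   
               ┃                                   
               ┃...................................
               ┃.................@...~~~...........
               ┃.......................~~.~........
        ┏━━━━━━━━━━━━━━━━━━━━━━━━━━━━━━┓~..........
        ┃ GameOfLife                   ┃^..........
        ┠──────────────────────────────┨...........
        ┃Gen: 0                        ┃...........
        ┃·██·█·████··██··██····        ┃...........
        ┃···█········█···█··█··        ┃━━━━━━━━━━━
        ┃█··█···█··█··████████·        ┃           
        ┃········██·███·██··█·█        ┃           
        ┃····█████·███·██·██···        ┃           
        ┃···███··█·█··███···█·█        ┃           


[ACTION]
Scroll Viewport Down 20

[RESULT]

        ┏━━━━━━━━━━━━━━━━━━━━━━━━━━━━━━┓~..........
        ┃ GameOfLife                   ┃^..........
        ┠──────────────────────────────┨...........
        ┃Gen: 0                        ┃...........
        ┃·██·█·████··██··██····        ┃...........
        ┃···█········█···█··█··        ┃━━━━━━━━━━━
        ┃█··█···█··█··████████·        ┃           
        ┃········██·███·██··█·█        ┃           
        ┃····█████·███·██·██···        ┃           
        ┃···███··█·█··███···█·█        ┃           
        ┗━━━━━━━━━━━━━━━━━━━━━━━━━━━━━━┛           
                                                   
                                                   
                                                   
                                                   
                                                   
                                                   
                                                   
                                                   
                                                   
                                                   
                                                   


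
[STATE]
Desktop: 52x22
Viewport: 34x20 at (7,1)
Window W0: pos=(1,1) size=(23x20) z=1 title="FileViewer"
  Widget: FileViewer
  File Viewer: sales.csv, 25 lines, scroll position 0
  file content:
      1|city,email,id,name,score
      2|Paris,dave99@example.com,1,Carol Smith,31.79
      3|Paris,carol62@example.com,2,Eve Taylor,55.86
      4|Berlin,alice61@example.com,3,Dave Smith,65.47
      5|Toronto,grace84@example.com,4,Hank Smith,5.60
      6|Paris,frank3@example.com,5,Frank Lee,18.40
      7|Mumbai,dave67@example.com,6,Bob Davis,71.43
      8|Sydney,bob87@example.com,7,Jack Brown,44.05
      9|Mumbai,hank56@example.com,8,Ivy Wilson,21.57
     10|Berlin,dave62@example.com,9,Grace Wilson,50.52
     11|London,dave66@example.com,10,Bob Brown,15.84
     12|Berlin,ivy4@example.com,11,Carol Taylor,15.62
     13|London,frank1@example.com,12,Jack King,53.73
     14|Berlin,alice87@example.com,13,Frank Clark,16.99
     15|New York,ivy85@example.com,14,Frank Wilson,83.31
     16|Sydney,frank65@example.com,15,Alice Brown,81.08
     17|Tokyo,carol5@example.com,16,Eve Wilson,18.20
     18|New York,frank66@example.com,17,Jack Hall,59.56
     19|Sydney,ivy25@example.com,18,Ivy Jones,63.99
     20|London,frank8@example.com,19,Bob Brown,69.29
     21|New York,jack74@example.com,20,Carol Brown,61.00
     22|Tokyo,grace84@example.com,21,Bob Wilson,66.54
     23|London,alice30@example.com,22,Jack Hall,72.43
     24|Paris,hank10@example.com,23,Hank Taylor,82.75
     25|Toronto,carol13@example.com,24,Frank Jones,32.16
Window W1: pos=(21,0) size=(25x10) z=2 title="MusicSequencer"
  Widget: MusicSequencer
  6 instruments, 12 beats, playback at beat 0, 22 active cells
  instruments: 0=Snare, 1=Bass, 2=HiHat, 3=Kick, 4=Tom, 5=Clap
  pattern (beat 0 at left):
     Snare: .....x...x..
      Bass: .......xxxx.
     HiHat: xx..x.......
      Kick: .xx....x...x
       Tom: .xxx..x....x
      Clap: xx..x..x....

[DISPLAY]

━━━━━━━━━━━━━━┃ MusicSequencer    
Viewer        ┠───────────────────
──────────────┃      ▼12345678901 
email,id,name,┃ Snare·····█···█·· 
,dave99@exampl┃  Bass·······████· 
,carol62@examp┃ HiHat██··█······· 
n,alice61@exam┃  Kick·██····█···█ 
to,grace84@exa┃   Tom·███··█····█ 
,frank3@exampl┗━━━━━━━━━━━━━━━━━━━
i,dave67@exampl░┃                 
y,bob87@example░┃                 
i,hank56@exampl░┃                 
n,dave62@exampl░┃                 
n,dave66@exampl░┃                 
n,ivy4@example.░┃                 
n,frank1@exampl░┃                 
n,alice87@examp░┃                 
ork,ivy85@examp░┃                 
y,frank65@examp▼┃                 
━━━━━━━━━━━━━━━━┛                 


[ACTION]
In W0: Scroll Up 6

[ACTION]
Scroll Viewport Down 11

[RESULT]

Viewer        ┠───────────────────
──────────────┃      ▼12345678901 
email,id,name,┃ Snare·····█···█·· 
,dave99@exampl┃  Bass·······████· 
,carol62@examp┃ HiHat██··█······· 
n,alice61@exam┃  Kick·██····█···█ 
to,grace84@exa┃   Tom·███··█····█ 
,frank3@exampl┗━━━━━━━━━━━━━━━━━━━
i,dave67@exampl░┃                 
y,bob87@example░┃                 
i,hank56@exampl░┃                 
n,dave62@exampl░┃                 
n,dave66@exampl░┃                 
n,ivy4@example.░┃                 
n,frank1@exampl░┃                 
n,alice87@examp░┃                 
ork,ivy85@examp░┃                 
y,frank65@examp▼┃                 
━━━━━━━━━━━━━━━━┛                 
                                  


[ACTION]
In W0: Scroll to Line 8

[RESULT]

Viewer        ┠───────────────────
──────────────┃      ▼12345678901 
y,bob87@exampl┃ Snare·····█···█·· 
i,hank56@examp┃  Bass·······████· 
n,dave62@examp┃ HiHat██··█······· 
n,dave66@examp┃  Kick·██····█···█ 
n,ivy4@example┃   Tom·███··█····█ 
n,frank1@examp┗━━━━━━━━━━━━━━━━━━━
n,alice87@examp░┃                 
ork,ivy85@examp░┃                 
y,frank65@examp░┃                 
,carol5@example░┃                 
ork,frank66@exa░┃                 
y,ivy25@example█┃                 
n,frank8@exampl░┃                 
ork,jack74@exam░┃                 
,grace84@exampl░┃                 
n,alice30@examp▼┃                 
━━━━━━━━━━━━━━━━┛                 
                                  


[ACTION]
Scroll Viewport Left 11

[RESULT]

 ┃ FileViewer        ┠────────────
 ┠───────────────────┃      ▼12345
 ┃Sydney,bob87@exampl┃ Snare·····█
 ┃Mumbai,hank56@examp┃  Bass······
 ┃Berlin,dave62@examp┃ HiHat██··█·
 ┃London,dave66@examp┃  Kick·██···
 ┃Berlin,ivy4@example┃   Tom·███··
 ┃London,frank1@examp┗━━━━━━━━━━━━
 ┃Berlin,alice87@examp░┃          
 ┃New York,ivy85@examp░┃          
 ┃Sydney,frank65@examp░┃          
 ┃Tokyo,carol5@example░┃          
 ┃New York,frank66@exa░┃          
 ┃Sydney,ivy25@example█┃          
 ┃London,frank8@exampl░┃          
 ┃New York,jack74@exam░┃          
 ┃Tokyo,grace84@exampl░┃          
 ┃London,alice30@examp▼┃          
 ┗━━━━━━━━━━━━━━━━━━━━━┛          
                                  


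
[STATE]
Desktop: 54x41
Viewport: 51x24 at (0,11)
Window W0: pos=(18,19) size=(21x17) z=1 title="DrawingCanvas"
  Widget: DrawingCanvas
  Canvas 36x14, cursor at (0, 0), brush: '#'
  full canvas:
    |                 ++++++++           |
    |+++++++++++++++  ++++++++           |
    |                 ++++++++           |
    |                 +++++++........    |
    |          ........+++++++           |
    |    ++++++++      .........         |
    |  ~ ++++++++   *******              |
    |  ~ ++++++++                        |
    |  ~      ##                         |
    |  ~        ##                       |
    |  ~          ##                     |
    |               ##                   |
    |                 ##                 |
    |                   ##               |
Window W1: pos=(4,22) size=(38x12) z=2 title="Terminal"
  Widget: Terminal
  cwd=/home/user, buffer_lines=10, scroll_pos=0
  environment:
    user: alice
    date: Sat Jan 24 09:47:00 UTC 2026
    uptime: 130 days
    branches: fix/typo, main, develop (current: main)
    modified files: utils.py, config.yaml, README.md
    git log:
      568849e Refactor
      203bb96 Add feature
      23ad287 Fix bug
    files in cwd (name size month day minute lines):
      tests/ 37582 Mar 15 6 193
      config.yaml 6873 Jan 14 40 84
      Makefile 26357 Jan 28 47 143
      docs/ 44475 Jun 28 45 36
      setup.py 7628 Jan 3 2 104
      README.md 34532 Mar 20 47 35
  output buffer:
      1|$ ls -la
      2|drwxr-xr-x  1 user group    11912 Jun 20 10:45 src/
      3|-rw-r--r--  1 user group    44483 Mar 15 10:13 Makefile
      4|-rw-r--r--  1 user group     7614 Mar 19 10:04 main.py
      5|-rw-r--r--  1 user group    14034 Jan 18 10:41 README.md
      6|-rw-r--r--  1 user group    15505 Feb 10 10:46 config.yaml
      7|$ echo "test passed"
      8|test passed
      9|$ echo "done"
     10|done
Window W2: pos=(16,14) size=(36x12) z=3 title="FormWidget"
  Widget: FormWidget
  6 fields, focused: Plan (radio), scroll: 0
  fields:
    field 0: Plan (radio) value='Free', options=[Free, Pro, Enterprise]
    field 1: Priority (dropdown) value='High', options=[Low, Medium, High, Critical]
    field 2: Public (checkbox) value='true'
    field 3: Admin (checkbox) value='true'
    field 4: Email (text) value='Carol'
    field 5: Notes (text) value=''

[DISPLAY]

                                                   
                                                   
                                                   
                ┏━━━━━━━━━━━━━━━━━━━━━━━━━━━━━━━━━━
                ┃ FormWidget                       
                ┠──────────────────────────────────
                ┃> Plan:       (●) Free  ( ) Pro  (
                ┃  Priority:   [High             ▼]
                ┃  Public:     [x]                 
                ┃  Admin:      [x]                 
                ┃  Email:      [Carol             ]
    ┏━━━━━━━━━━━┃  Notes:      [                  ]
    ┃ Terminal  ┃                                  
    ┠───────────┃                                  
    ┃$ ls -la   ┗━━━━━━━━━━━━━━━━━━━━━━━━━━━━━━━━━━
    ┃drwxr-xr-x  1 user group    11912 Ju┃         
    ┃-rw-r--r--  1 user group    44483 Ma┃         
    ┃-rw-r--r--  1 user group     7614 Ma┃         
    ┃-rw-r--r--  1 user group    14034 Ja┃         
    ┃-rw-r--r--  1 user group    15505 Fe┃         
    ┃$ echo "test passed"                ┃         
    ┃test passed                         ┃         
    ┗━━━━━━━━━━━━━━━━━━━━━━━━━━━━━━━━━━━━┛         
                  ┃                 ##┃            


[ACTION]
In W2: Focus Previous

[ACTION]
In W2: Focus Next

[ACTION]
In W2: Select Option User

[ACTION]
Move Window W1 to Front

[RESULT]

                                                   
                                                   
                                                   
                ┏━━━━━━━━━━━━━━━━━━━━━━━━━━━━━━━━━━
                ┃ FormWidget                       
                ┠──────────────────────────────────
                ┃> Plan:       (●) Free  ( ) Pro  (
                ┃  Priority:   [High             ▼]
                ┃  Public:     [x]                 
                ┃  Admin:      [x]                 
                ┃  Email:      [Carol             ]
    ┏━━━━━━━━━━━━━━━━━━━━━━━━━━━━━━━━━━━━┓        ]
    ┃ Terminal                           ┃         
    ┠────────────────────────────────────┨         
    ┃$ ls -la                            ┃━━━━━━━━━
    ┃drwxr-xr-x  1 user group    11912 Ju┃         
    ┃-rw-r--r--  1 user group    44483 Ma┃         
    ┃-rw-r--r--  1 user group     7614 Ma┃         
    ┃-rw-r--r--  1 user group    14034 Ja┃         
    ┃-rw-r--r--  1 user group    15505 Fe┃         
    ┃$ echo "test passed"                ┃         
    ┃test passed                         ┃         
    ┗━━━━━━━━━━━━━━━━━━━━━━━━━━━━━━━━━━━━┛         
                  ┃                 ##┃            


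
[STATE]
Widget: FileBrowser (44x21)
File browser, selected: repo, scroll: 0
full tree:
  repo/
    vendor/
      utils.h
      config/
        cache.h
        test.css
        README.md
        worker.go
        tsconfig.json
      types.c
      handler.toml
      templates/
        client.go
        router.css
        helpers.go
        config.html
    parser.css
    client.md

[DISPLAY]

> [-] repo/                                 
    [+] vendor/                             
    parser.css                              
    client.md                               
                                            
                                            
                                            
                                            
                                            
                                            
                                            
                                            
                                            
                                            
                                            
                                            
                                            
                                            
                                            
                                            
                                            


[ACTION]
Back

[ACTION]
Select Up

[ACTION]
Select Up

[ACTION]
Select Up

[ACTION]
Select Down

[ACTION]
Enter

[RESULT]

  [-] repo/                                 
  > [-] vendor/                             
      utils.h                               
      [+] config/                           
      types.c                               
      handler.toml                          
      [+] templates/                        
    parser.css                              
    client.md                               
                                            
                                            
                                            
                                            
                                            
                                            
                                            
                                            
                                            
                                            
                                            
                                            


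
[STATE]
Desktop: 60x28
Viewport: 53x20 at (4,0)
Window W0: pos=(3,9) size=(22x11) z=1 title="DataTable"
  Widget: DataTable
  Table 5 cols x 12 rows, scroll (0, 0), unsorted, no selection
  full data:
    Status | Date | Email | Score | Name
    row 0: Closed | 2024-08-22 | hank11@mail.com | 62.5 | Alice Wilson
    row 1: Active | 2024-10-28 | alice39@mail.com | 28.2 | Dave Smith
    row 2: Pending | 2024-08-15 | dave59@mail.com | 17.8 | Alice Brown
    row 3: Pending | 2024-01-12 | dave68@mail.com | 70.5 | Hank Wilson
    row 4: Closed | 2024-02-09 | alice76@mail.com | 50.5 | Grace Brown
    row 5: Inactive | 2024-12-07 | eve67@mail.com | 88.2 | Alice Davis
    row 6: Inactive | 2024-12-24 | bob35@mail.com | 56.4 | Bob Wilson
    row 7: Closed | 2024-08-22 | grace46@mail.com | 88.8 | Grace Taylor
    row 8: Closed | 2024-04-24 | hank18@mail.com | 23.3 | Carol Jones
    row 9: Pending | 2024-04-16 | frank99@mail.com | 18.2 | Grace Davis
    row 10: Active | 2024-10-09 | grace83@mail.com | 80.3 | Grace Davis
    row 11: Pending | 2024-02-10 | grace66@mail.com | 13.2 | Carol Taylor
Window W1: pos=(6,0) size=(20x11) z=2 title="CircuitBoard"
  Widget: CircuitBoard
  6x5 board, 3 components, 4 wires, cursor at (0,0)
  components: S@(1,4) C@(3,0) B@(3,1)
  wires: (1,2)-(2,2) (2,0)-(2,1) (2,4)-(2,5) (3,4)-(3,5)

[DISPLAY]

  ┏━━━━━━━━━━━━━━━━━━┓                               
  ┃ CircuitBoard     ┃                               
  ┠──────────────────┨                               
  ┃   0 1 2 3 4 5    ┃                               
  ┃0  [.]            ┃                               
  ┃                  ┃                               
  ┃1           ·     ┃                               
  ┃            │     ┃                               
  ┃2   · ─ ·   ·     ┃                               
━━┃                  ┃                               
 D┗━━━━━━━━━━━━━━━━━━┛                               
────────────────────┨                                
Status  │Date      │┃                                
────────┼──────────┼┃                                
Closed  │2024-08-22│┃                                
Active  │2024-10-28│┃                                
Pending │2024-08-15│┃                                
Pending │2024-01-12│┃                                
Closed  │2024-02-09│┃                                
━━━━━━━━━━━━━━━━━━━━┛                                


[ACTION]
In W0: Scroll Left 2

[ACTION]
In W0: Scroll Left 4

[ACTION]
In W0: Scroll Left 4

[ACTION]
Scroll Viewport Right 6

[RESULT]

━━━━━━━━━━━━━━━━━━┓                                  
 CircuitBoard     ┃                                  
──────────────────┨                                  
   0 1 2 3 4 5    ┃                                  
0  [.]            ┃                                  
                  ┃                                  
1           ·     ┃                                  
            │     ┃                                  
2   · ─ ·   ·     ┃                                  
                  ┃                                  
━━━━━━━━━━━━━━━━━━┛                                  
─────────────────┨                                   
tus  │Date      │┃                                   
─────┼──────────┼┃                                   
sed  │2024-08-22│┃                                   
ive  │2024-10-28│┃                                   
ding │2024-08-15│┃                                   
ding │2024-01-12│┃                                   
sed  │2024-02-09│┃                                   
━━━━━━━━━━━━━━━━━┛                                   


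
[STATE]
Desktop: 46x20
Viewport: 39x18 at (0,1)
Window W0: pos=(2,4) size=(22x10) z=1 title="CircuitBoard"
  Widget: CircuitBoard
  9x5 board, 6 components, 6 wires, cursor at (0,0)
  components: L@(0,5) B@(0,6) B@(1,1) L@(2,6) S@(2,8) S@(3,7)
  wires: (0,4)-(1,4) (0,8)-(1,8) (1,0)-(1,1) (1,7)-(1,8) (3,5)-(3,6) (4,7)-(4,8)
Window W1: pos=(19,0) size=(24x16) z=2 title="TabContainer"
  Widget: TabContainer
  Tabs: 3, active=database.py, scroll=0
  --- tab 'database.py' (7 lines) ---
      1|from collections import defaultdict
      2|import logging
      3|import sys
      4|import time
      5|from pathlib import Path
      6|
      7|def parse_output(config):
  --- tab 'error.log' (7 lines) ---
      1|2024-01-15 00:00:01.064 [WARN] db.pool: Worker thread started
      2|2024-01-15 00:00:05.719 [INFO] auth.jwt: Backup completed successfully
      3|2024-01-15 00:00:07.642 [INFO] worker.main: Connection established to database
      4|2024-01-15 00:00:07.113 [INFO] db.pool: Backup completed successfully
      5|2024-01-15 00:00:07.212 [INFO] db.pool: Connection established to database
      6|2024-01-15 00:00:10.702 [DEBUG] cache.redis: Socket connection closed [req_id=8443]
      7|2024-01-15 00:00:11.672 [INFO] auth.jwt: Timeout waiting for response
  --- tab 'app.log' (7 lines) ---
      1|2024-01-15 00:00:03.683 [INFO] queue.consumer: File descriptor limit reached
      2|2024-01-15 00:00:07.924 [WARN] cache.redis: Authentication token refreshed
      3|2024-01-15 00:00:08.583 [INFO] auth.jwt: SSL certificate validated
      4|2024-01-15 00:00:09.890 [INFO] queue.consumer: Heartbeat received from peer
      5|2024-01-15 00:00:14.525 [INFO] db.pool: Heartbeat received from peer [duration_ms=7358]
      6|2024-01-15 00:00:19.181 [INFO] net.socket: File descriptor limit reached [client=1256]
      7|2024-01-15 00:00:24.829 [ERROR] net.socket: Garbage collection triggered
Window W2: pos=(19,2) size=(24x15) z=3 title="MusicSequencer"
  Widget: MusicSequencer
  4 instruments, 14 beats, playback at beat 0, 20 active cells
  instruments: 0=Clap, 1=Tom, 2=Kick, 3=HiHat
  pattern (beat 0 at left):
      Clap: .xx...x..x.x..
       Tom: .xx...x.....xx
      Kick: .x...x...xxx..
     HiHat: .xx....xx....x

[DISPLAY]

                   ┃ TabContainer      
                   ┏━━━━━━━━━━━━━━━━━━━
                   ┃ MusicSequencer    
  ┏━━━━━━━━━━━━━━━━┠───────────────────
  ┃ CircuitBoard   ┃      ▼123456789012
  ┠────────────────┃  Clap·██···█··█·█·
  ┃   0 1 2 3 4 5 6┃   Tom·██···█·····█
  ┃0  [.]          ┃  Kick·█···█···███·
  ┃                ┃ HiHat·██····██····
  ┃1   · ─ B       ┃                   
  ┃                ┃                   
  ┃2               ┃                   
  ┗━━━━━━━━━━━━━━━━┃                   
                   ┃                   
                   ┃                   
                   ┗━━━━━━━━━━━━━━━━━━━
                                       
                                       


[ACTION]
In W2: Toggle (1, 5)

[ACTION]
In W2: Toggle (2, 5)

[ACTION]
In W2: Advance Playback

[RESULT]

                   ┃ TabContainer      
                   ┏━━━━━━━━━━━━━━━━━━━
                   ┃ MusicSequencer    
  ┏━━━━━━━━━━━━━━━━┠───────────────────
  ┃ CircuitBoard   ┃      0▼23456789012
  ┠────────────────┃  Clap·██···█··█·█·
  ┃   0 1 2 3 4 5 6┃   Tom·██··██·····█
  ┃0  [.]          ┃  Kick·█·······███·
  ┃                ┃ HiHat·██····██····
  ┃1   · ─ B       ┃                   
  ┃                ┃                   
  ┃2               ┃                   
  ┗━━━━━━━━━━━━━━━━┃                   
                   ┃                   
                   ┃                   
                   ┗━━━━━━━━━━━━━━━━━━━
                                       
                                       


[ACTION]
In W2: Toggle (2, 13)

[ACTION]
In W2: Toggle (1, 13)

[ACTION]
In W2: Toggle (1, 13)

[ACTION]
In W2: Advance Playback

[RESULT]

                   ┃ TabContainer      
                   ┏━━━━━━━━━━━━━━━━━━━
                   ┃ MusicSequencer    
  ┏━━━━━━━━━━━━━━━━┠───────────────────
  ┃ CircuitBoard   ┃      01▼3456789012
  ┠────────────────┃  Clap·██···█··█·█·
  ┃   0 1 2 3 4 5 6┃   Tom·██··██·····█
  ┃0  [.]          ┃  Kick·█·······███·
  ┃                ┃ HiHat·██····██····
  ┃1   · ─ B       ┃                   
  ┃                ┃                   
  ┃2               ┃                   
  ┗━━━━━━━━━━━━━━━━┃                   
                   ┃                   
                   ┃                   
                   ┗━━━━━━━━━━━━━━━━━━━
                                       
                                       


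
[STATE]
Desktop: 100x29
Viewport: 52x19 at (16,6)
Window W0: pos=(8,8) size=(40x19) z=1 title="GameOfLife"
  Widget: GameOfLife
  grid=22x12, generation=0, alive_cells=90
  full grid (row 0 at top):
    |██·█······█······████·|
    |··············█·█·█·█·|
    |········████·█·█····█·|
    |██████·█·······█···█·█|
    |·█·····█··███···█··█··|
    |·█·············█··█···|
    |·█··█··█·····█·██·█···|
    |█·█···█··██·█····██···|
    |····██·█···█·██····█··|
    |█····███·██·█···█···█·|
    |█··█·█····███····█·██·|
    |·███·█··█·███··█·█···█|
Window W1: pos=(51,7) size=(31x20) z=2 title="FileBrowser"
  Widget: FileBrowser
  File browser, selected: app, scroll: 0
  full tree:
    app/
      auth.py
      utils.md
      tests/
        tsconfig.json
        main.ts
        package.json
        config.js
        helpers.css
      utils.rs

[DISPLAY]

                                                    
                                   ┏━━━━━━━━━━━━━━━━
━━━━━━━━━━━━━━━━━━━━━━━━━━━━━━━┓   ┃ FileBrowser    
Life                           ┃   ┠────────────────
───────────────────────────────┨   ┃> [-] app/      
                               ┃   ┃    auth.py     
···█······████·                ┃   ┃    utils.md    
·······█·█·█·█·                ┃   ┃    [+] tests/  
·████·█·█····█·                ┃   ┃    utils.rs    
█·······█···█·█                ┃   ┃                
█··███···█··█··                ┃   ┃                
········█··█···                ┃   ┃                
█·····█·██·█···                ┃   ┃                
··██·█····██···                ┃   ┃                
█···█·██····█··                ┃   ┃                
█·██·█···█···█·                ┃   ┃                
···███····█·██·                ┃   ┃                
·█·███··█·█···█                ┃   ┃                
                               ┃   ┃                


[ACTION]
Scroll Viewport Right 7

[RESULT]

                                                    
                            ┏━━━━━━━━━━━━━━━━━━━━━━━
━━━━━━━━━━━━━━━━━━━━━━━━┓   ┃ FileBrowser           
                        ┃   ┠───────────────────────
────────────────────────┨   ┃> [-] app/             
                        ┃   ┃    auth.py            
···████·                ┃   ┃    utils.md           
█·█·█·█·                ┃   ┃    [+] tests/         
·█····█·                ┃   ┃    utils.rs           
·█···█·█                ┃   ┃                       
··█··█··                ┃   ┃                       
·█··█···                ┃   ┃                       
·██·█···                ┃   ┃                       
···██···                ┃   ┃                       
█····█··                ┃   ┃                       
··█···█·                ┃   ┃                       
···█·██·                ┃   ┃                       
·█·█···█                ┃   ┃                       
                        ┃   ┃                       


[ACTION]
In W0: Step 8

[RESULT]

                                                    
                            ┏━━━━━━━━━━━━━━━━━━━━━━━
━━━━━━━━━━━━━━━━━━━━━━━━┓   ┃ FileBrowser           
                        ┃   ┠───────────────────────
────────────────────────┨   ┃> [-] app/             
                        ┃   ┃    auth.py            
········                ┃   ┃    utils.md           
········                ┃   ┃    [+] tests/         
········                ┃   ┃    utils.rs           
█·······                ┃   ┃                       
········                ┃   ┃                       
········                ┃   ┃                       
········                ┃   ┃                       
········                ┃   ┃                       
········                ┃   ┃                       
········                ┃   ┃                       
········                ┃   ┃                       
········                ┃   ┃                       
                        ┃   ┃                       
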